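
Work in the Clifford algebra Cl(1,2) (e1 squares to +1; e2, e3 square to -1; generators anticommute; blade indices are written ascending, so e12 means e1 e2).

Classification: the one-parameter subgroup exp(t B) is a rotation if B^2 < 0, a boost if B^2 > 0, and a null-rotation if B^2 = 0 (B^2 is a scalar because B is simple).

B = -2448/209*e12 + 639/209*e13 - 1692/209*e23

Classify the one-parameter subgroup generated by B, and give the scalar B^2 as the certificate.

B^2 term by term: the squares give (-2448/209)^2*(e12)^2 + (639/209)^2*(e13)^2 + (-1692/209)^2*(e23)^2 = 5992704/43681*(+1) + 408321/43681*(+1) + 2862864/43681*(-1) = 81 (each basis 2-blade squares to minus the product of its generators' squares); cross terms between blades sharing an index anticommute and cancel. So B^2 = 81.
Answer: boost, certificate B^2 = 81. B^2 = 81 is basis-independent, so its sign is the whole story.


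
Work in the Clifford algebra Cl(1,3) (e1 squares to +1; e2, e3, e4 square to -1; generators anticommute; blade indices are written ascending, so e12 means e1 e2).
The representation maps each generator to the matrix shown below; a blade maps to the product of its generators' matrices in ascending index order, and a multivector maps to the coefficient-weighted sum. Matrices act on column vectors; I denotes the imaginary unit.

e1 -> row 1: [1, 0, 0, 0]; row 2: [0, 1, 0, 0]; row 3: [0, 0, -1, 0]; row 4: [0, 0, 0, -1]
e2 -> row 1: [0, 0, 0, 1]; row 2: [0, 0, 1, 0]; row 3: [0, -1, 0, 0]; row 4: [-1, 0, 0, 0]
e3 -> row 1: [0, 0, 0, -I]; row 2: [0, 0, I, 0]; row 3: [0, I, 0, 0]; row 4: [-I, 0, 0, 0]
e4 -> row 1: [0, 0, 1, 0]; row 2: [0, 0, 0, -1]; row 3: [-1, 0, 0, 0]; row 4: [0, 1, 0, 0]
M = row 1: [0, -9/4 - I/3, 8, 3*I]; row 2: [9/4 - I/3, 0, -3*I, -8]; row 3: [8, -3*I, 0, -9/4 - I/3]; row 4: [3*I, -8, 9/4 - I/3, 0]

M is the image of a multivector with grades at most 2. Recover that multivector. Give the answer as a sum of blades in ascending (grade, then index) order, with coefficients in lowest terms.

Method: the blade images are trace-orthogonal — tr(rho(e_A) rho(e_B)^-1) = 4 if A = B and 0 otherwise — and rho(e_A)^-1 = (e_A)^2 * rho(e_A) with (e_A)^2 = +1 or -1, so the coefficient of e_A in the preimage is (e_A)^2 * tr(M rho(e_A))/4.
Nonzero projections over blades of grade <= 2: e3: (e3)^2 = -1, tr(M rho(e3)) = 12, coefficient -3; e14: (e14)^2 = +1, tr(M rho(e14)) = 32, coefficient 8; e24: (e24)^2 = -1, tr(M rho(e24)) = 9, coefficient -9/4; e34: (e34)^2 = -1, tr(M rho(e34)) = -4/3, coefficient 1/3. Every other blade of grade <= 2 projects to 0.
Answer: -3*e3 + 8*e14 - 9/4*e24 + 1/3*e34


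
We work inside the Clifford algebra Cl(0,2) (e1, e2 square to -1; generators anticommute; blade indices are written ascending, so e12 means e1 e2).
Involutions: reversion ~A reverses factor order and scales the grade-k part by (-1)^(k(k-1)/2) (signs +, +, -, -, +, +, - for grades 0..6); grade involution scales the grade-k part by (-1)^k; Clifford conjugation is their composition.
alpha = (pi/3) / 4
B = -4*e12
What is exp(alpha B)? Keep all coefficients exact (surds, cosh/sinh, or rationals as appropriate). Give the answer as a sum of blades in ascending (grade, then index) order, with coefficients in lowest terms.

B^2 = (-4)^2*(e12)^2 = 16*(-1) = -16 (a basis 2-blade squares to minus the product of its generators' squares).
B^2 = -16 — a negative square means the series sums to a rotation: l = 4, alpha*l = pi/3, so exp(alpha B) = cos(pi/3) + (sin(pi/3)/4)*B = 1/2 + (sqrt(3)/8)*B.
Answer: 1/2 - sqrt(3)/2*e12


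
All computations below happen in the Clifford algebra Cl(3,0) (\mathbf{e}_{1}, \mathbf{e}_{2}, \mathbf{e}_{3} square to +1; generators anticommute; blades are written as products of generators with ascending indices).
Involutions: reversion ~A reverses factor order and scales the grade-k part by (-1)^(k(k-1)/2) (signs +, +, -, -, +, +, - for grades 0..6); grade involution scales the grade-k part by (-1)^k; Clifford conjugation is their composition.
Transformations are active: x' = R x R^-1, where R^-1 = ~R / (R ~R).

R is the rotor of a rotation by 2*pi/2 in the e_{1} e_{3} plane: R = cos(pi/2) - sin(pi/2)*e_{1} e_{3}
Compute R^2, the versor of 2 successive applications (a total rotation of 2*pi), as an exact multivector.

Because a rotor carries half the rotation angle, composing 2 copies of this e_{1} e_{3}-plane rotor multiplies the phase: 2*(pi/2) = \pi, hence R^2 = cos(\pi) - sin(\pi)*e_{1} e_{3}.
cos(\pi) = -1 and sin(\pi) = 0, so R^2 = -1. The total rotation 2*pi is 1 full turn, so every vector returns to itself, yet the rotor is -1, on the OTHER sheet of the double cover (an odd number of 2*pi turns).
Answer: -1


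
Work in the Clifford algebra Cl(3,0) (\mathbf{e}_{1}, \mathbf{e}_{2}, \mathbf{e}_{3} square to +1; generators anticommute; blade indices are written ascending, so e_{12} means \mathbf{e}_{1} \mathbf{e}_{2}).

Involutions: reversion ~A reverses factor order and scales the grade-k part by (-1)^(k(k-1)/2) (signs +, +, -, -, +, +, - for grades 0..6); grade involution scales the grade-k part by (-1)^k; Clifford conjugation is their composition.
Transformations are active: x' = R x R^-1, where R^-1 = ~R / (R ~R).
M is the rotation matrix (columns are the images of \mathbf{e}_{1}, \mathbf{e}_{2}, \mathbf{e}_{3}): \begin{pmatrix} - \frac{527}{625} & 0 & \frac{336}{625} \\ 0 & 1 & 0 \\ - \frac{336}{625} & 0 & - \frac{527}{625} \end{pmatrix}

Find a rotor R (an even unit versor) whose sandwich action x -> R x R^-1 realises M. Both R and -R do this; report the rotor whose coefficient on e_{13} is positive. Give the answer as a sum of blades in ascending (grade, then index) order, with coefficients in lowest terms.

Method: write R = a + b12*e_{12} + b13*e_{13} + b23*e_{23} with a^2 + b12^2 + b13^2 + b23^2 = 1 (so R^-1 = ~R). Expanding the columns R e_j ~R gives tr M = 4a^2 - 1 and, from the antisymmetric part, M21 - M12 = -4a*b12, M13 - M31 = 4a*b13, M32 - M23 = -4a*b23.
Here tr M = -\frac{429}{625}, so a^2 = (1 + tr M)/4 = \frac{49}{625} and a = ±\frac{7}{25}. Taking a = \frac{7}{25}: M21 - M12 = 0, M13 - M31 = \frac{672}{625}, M32 - M23 = 0, giving b12 = 0, b13 = \frac{24}{25}, b23 = 0, i.e. R = \frac{7}{25} + \frac{24}{25} e_{13}.
Its e_{13} coefficient is already positive.
Answer: \frac{7}{25} + \frac{24}{25} e_{13}. Recall the cover is two-to-one: with M of trace -\frac{429}{625}, both preimages act alike, and the stated e_{13} sign chooses the sheet.


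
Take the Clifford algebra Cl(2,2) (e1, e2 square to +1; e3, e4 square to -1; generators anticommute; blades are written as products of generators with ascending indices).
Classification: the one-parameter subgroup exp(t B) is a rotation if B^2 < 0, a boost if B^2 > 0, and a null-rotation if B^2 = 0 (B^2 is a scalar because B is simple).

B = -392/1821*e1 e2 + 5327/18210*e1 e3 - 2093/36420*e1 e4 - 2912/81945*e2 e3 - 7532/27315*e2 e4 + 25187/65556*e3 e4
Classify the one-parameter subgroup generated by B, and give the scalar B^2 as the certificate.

B^2 term by term: the squares give (-392/1821)^2*(e1 e2)^2 + (5327/18210)^2*(e1 e3)^2 + (-2093/36420)^2*(e1 e4)^2 + (-2912/81945)^2*(e2 e3)^2 + (-7532/27315)^2*(e2 e4)^2 + (25187/65556)^2*(e3 e4)^2 = 153664/3316041*(-1) + 28376929/331604100*(+1) + 4380649/1326416400*(+1) + 8479744/6714983025*(+1) + 56731024/746109225*(+1) + 634384969/4297589136*(-1) = -1/36 (each basis 2-blade squares to minus the product of its generators' squares); cross terms between blades sharing an index anticommute and cancel; the commuting (index-disjoint) pairs give grade-4 terms 2*c*c'*(blade product), which cancel blade by blade — e1 e2 e3 e4: -4936652/29844369 + 40122964/248703075 + 3047408/746109225 = 0 — confirming B is simple. So B^2 = -1/36.
Answer: rotation, certificate B^2 = -1/36. One invariant decides it: the square -1/36 survives every conjugation, and its sign is exactly the classification.


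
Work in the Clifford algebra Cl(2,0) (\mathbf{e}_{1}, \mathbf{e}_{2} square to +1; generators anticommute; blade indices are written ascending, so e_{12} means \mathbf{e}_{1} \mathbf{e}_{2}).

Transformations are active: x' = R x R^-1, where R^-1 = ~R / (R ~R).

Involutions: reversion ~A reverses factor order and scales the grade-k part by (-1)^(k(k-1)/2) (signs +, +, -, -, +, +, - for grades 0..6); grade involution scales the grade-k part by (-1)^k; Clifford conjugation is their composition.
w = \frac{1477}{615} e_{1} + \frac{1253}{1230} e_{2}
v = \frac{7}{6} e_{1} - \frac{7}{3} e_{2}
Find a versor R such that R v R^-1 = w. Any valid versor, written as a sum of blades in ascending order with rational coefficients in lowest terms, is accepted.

Here q(v) = q(w) = \frac{245}{36}; the classical choice R = v + w = \frac{1463}{410} e_{1} - \frac{539}{410} e_{2} then realises v -> w under the sandwich.
Answer: \frac{1463}{410} e_{1} - \frac{539}{410} e_{2}


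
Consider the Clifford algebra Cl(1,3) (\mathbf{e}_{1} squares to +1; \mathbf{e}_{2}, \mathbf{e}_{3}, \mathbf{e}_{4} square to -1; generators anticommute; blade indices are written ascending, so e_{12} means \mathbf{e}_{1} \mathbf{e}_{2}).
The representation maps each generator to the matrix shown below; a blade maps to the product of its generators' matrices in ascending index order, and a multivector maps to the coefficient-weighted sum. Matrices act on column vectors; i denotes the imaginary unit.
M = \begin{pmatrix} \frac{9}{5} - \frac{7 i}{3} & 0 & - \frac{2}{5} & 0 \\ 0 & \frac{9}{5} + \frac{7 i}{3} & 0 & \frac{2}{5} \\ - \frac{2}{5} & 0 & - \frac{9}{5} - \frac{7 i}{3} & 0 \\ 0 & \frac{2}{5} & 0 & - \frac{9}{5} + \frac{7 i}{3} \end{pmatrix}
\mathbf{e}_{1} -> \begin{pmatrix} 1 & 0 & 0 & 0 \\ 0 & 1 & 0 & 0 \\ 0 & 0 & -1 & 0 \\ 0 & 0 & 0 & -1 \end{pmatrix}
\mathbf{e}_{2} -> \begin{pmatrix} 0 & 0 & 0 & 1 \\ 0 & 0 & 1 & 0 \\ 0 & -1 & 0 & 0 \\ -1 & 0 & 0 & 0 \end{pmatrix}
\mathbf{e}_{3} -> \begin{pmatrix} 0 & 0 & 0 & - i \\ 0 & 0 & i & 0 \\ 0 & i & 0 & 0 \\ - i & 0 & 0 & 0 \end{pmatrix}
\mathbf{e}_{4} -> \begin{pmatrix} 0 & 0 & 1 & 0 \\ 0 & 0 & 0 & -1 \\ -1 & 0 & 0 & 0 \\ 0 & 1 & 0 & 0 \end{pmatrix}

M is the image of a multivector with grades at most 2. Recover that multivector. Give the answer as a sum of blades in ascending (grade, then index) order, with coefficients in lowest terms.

Method: the blade images are trace-orthogonal — tr(rho(e_A) rho(e_B)^-1) = 4 if A = B and 0 otherwise — and rho(e_A)^-1 = (e_A)^2 * rho(e_A) with (e_A)^2 = +1 or -1, so the coefficient of e_A in the preimage is (e_A)^2 * tr(M rho(e_A))/4.
Nonzero projections over blades of grade <= 2: e_{1}: (e_{1})^2 = +1, tr(M rho(e_{1})) = \frac{36}{5}, coefficient \frac{9}{5}; e_{14}: (e_{14})^2 = +1, tr(M rho(e_{14})) = - \frac{8}{5}, coefficient -\frac{2}{5}; e_{23}: (e_{23})^2 = -1, tr(M rho(e_{23})) = - \frac{28}{3}, coefficient \frac{7}{3}. Every other blade of grade <= 2 projects to 0.
Answer: \frac{9}{5} e_{1} - \frac{2}{5} e_{14} + \frac{7}{3} e_{23}


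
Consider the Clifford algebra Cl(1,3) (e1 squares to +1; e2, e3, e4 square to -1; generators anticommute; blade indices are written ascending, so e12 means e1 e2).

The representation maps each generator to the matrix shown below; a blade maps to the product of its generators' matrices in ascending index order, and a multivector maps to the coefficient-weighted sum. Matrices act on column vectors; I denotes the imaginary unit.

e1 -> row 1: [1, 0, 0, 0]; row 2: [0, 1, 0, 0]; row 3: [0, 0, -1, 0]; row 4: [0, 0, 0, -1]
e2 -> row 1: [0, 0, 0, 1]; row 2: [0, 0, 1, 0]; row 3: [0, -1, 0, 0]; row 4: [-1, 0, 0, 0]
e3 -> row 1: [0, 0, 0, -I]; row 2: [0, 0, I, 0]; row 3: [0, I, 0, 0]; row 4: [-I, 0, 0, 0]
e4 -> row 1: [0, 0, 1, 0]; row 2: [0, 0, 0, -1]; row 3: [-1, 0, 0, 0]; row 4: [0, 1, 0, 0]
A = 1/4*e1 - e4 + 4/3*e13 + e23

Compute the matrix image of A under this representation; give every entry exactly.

Bivector images (products of the table entries): rho(e13) = rho(e1)rho(e3) = row 1: [0, 0, 0, -I]; row 2: [0, 0, I, 0]; row 3: [0, -I, 0, 0]; row 4: [I, 0, 0, 0]; rho(e23) = rho(e2)rho(e3) = row 1: [-I, 0, 0, 0]; row 2: [0, I, 0, 0]; row 3: [0, 0, -I, 0]; row 4: [0, 0, 0, I].
M = (1/4)*rho(e1) + (-1)*rho(e4) + (4/3)*rho(e13) + (1)*rho(e23), summed entrywise:
Answer: row 1: [1/4 - I, 0, -1, -4*I/3]; row 2: [0, 1/4 + I, 4*I/3, 1]; row 3: [1, -4*I/3, -1/4 - I, 0]; row 4: [4*I/3, -1, 0, -1/4 + I]


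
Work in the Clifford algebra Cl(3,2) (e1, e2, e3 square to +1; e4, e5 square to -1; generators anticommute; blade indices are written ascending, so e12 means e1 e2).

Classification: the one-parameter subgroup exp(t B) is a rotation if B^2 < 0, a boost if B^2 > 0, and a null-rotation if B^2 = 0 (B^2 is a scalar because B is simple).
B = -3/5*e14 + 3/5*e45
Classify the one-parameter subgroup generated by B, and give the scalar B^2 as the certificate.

B^2 term by term: the squares give (-3/5)^2*(e14)^2 + (3/5)^2*(e45)^2 = 9/25*(+1) + 9/25*(-1) = 0 (each basis 2-blade squares to minus the product of its generators' squares); cross terms between blades sharing an index anticommute and cancel. So B^2 = 0.
Answer: null-rotation, certificate B^2 = 0. Check the certificate: B^2 = 0, and that sign is decisive whatever form B takes.


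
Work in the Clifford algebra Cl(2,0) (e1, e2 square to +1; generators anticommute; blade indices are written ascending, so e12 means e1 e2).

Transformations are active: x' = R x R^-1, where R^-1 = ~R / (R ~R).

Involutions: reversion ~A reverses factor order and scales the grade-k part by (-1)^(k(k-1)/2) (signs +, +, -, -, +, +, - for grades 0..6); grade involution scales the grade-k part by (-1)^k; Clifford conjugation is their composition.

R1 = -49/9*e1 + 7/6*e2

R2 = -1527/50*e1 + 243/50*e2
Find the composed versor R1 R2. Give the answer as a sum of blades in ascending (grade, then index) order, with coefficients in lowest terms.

Distribute over the terms of R1 (each basis-blade product reordered to ascending indices, repeated generators contracted through their squares):
(-49/9*e1) R2 = 24941/150 - 1323/50*e12
(7/6*e2) R2 = 567/100 + 3563/100*e12
Summing the partial products and collecting blades:
Answer: 51583/300 + 917/100*e12


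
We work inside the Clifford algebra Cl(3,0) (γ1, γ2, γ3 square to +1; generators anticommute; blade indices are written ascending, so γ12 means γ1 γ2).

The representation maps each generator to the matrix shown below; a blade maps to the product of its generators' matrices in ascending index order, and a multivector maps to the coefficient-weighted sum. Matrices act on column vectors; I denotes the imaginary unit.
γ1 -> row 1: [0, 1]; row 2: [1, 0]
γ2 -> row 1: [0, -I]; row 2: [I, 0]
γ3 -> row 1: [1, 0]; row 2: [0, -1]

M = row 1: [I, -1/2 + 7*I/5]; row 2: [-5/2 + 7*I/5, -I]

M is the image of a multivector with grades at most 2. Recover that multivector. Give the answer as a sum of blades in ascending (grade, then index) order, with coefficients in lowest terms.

Method: 1, rho(γ1), rho(γ2), rho(γ3) form a trace-orthogonal basis of the 2x2 complex matrices (tr(X Y) = 2 if X = Y, else 0), so M = m0*1 + m1*rho(γ1) + m2*rho(γ2) + m3*rho(γ3) with m0 = tr(M)/2 = 0, m1 = tr(M rho(γ1))/2 = -3/2 + 7*I/5, m2 = tr(M rho(γ2))/2 = I, m3 = tr(M rho(γ3))/2 = I.
Multiplying table entries, the bivector images are rho(γ12) = I*rho(γ3), rho(γ13) = -I*rho(γ2), rho(γ23) = I*rho(γ1); with real blade coefficients the real parts of m0..m3 are the coefficients of 1, γ1, γ2, γ3 and the imaginary parts give the bivectors (γ23: Im m1, γ13: -Im m2, γ12: Im m3).
Answer: -3/2*γ1 + γ12 - γ13 + 7/5*γ23


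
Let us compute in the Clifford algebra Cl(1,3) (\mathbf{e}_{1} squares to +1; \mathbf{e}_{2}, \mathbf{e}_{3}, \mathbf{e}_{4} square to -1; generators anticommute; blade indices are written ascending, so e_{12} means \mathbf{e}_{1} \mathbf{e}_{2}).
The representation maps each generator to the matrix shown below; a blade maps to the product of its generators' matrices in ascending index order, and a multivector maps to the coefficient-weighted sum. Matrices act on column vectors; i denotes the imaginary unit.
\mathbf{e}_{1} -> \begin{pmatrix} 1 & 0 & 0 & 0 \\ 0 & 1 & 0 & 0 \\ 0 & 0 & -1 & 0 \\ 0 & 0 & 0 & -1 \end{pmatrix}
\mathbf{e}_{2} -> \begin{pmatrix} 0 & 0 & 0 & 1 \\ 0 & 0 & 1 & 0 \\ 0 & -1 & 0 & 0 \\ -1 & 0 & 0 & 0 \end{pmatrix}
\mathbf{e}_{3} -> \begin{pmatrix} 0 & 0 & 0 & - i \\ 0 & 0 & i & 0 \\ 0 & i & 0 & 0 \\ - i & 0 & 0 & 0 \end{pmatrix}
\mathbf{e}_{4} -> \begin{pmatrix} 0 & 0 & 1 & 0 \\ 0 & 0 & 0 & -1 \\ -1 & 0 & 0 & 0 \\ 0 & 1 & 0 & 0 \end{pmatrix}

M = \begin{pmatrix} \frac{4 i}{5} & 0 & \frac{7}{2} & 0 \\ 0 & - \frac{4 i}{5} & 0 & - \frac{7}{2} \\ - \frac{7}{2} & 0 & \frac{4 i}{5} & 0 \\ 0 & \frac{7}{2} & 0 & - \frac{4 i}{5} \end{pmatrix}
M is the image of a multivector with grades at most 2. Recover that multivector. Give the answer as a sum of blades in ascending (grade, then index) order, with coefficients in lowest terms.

Method: the blade images are trace-orthogonal — tr(rho(e_A) rho(e_B)^-1) = 4 if A = B and 0 otherwise — and rho(e_A)^-1 = (e_A)^2 * rho(e_A) with (e_A)^2 = +1 or -1, so the coefficient of e_A in the preimage is (e_A)^2 * tr(M rho(e_A))/4.
Nonzero projections over blades of grade <= 2: e_{4}: (e_{4})^2 = -1, tr(M rho(e_{4})) = -14, coefficient \frac{7}{2}; e_{23}: (e_{23})^2 = -1, tr(M rho(e_{23})) = \frac{16}{5}, coefficient -\frac{4}{5}. Every other blade of grade <= 2 projects to 0.
Answer: \frac{7}{2} e_{4} - \frac{4}{5} e_{23}


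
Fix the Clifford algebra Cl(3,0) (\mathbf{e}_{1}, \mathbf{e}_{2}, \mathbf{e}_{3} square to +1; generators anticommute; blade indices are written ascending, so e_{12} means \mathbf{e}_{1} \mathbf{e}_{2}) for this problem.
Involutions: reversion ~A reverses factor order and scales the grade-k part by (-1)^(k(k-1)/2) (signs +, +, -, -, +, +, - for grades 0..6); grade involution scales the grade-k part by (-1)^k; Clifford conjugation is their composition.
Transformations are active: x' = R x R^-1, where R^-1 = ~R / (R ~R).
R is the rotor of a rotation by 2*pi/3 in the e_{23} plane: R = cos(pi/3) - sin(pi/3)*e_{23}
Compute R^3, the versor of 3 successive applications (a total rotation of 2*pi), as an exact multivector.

Because a rotor carries half the rotation angle, composing 3 copies of this e_{23}-plane rotor multiplies the phase: 3*(pi/3) = \pi, hence R^3 = cos(\pi) - sin(\pi)*e_{23}.
cos(\pi) = -1 and sin(\pi) = 0, so R^3 = -1. The total rotation 2*pi is 1 full turn, so every vector returns to itself, yet the rotor is -1, on the OTHER sheet of the double cover (an odd number of 2*pi turns).
Answer: -1


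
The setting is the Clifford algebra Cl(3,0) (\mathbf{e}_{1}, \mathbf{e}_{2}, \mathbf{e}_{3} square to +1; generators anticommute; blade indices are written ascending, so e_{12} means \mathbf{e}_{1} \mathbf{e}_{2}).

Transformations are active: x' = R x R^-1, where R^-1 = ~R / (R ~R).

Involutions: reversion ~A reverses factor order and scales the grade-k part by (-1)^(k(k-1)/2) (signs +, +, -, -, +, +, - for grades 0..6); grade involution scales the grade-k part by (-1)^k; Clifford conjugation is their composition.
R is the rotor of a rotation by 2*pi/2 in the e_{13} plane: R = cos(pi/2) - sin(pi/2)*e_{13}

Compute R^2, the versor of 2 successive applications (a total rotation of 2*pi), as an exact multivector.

Rotor phase runs at HALF the rotation angle; powers of one rotor simply add phase, so after 2 steps in e_{13} the phase is 2*pi/2 = \pi and R^2 = cos(\pi) - sin(\pi)*e_{13}.
cos(\pi) = -1 and sin(\pi) = 0, so R^2 = -1. The total rotation 2*pi is 1 full turn, so every vector returns to itself, yet the rotor is -1, on the OTHER sheet of the double cover (an odd number of 2*pi turns).
Answer: -1


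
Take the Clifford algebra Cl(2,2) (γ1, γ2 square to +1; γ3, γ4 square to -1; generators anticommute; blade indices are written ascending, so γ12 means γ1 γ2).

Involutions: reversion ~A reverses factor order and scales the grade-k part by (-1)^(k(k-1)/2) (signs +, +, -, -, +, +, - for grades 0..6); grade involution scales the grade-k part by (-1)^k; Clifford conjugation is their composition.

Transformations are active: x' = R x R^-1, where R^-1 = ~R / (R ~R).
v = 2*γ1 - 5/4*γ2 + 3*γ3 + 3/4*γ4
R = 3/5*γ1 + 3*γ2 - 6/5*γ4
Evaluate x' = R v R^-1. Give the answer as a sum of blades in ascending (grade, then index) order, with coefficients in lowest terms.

~R = 3/5*γ1 + 3*γ2 - 6/5*γ4, and R ~R = 198/25, so R^-1 = ~R / (198/25).
R v = -33/20 - 27/4*γ12 + 9/5*γ13 + 57/20*γ14 + 9*γ23 + 3/4*γ24 + 18/5*γ34
Answer: -9/4*γ1 - 3*γ3 - 1/4*γ4


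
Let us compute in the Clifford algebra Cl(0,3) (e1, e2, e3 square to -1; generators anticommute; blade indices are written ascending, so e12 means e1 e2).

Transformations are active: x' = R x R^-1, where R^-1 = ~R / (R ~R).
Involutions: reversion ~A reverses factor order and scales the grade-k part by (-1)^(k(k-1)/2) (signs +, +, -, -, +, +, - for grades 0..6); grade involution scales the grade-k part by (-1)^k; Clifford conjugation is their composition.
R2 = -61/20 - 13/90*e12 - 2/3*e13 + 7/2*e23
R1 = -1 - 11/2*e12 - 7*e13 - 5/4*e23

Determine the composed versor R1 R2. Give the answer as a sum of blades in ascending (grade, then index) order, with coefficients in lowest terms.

Distribute over the terms of R1 (each basis-blade product reordered to ascending indices, repeated generators contracted through their squares):
(-1) R2 = 61/20 + 13/90*e12 + 2/3*e13 - 7/2*e23
(-11/2*e12) R2 = -143/180 + 671/40*e12 + 77/4*e13 + 11/3*e23
(-7*e13) R2 = -14/3 - 49/2*e12 + 427/20*e13 - 91/90*e23
(-5/4*e23) R2 = 35/8 - 5/6*e12 + 13/72*e13 + 61/16*e23
Summing the partial products and collecting blades:
Answer: 707/360 - 3029/360*e12 + 14921/360*e13 + 2137/720*e23


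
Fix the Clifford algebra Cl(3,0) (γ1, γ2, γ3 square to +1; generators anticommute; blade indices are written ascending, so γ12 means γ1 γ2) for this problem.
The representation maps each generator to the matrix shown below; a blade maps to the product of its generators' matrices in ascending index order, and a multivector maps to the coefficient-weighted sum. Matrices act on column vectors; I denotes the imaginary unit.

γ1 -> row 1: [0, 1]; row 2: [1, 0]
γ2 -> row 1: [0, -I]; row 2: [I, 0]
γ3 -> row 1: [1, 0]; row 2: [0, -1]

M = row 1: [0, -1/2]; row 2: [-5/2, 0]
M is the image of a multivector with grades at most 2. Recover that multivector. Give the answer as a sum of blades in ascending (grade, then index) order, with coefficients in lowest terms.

Method: 1, rho(γ1), rho(γ2), rho(γ3) form a trace-orthogonal basis of the 2x2 complex matrices (tr(X Y) = 2 if X = Y, else 0), so M = m0*1 + m1*rho(γ1) + m2*rho(γ2) + m3*rho(γ3) with m0 = tr(M)/2 = 0, m1 = tr(M rho(γ1))/2 = -3/2, m2 = tr(M rho(γ2))/2 = I, m3 = tr(M rho(γ3))/2 = 0.
Multiplying table entries, the bivector images are rho(γ12) = I*rho(γ3), rho(γ13) = -I*rho(γ2), rho(γ23) = I*rho(γ1); with real blade coefficients the real parts of m0..m3 are the coefficients of 1, γ1, γ2, γ3 and the imaginary parts give the bivectors (γ23: Im m1, γ13: -Im m2, γ12: Im m3).
Answer: -3/2*γ1 - γ13


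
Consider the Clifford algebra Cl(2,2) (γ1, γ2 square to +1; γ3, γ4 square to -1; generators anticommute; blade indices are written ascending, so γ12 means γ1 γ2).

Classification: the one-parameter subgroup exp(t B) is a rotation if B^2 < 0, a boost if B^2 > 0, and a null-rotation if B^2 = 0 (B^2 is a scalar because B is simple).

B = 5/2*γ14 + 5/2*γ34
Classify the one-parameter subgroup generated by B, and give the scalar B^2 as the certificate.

B^2 term by term: the squares give (5/2)^2*(γ14)^2 + (5/2)^2*(γ34)^2 = 25/4*(+1) + 25/4*(-1) = 0 (each basis 2-blade squares to minus the product of its generators' squares); cross terms between blades sharing an index anticommute and cancel. So B^2 = 0.
Answer: null-rotation, certificate B^2 = 0. Because 0 is invariant under every versor sandwich, the classification follows from its sign alone.


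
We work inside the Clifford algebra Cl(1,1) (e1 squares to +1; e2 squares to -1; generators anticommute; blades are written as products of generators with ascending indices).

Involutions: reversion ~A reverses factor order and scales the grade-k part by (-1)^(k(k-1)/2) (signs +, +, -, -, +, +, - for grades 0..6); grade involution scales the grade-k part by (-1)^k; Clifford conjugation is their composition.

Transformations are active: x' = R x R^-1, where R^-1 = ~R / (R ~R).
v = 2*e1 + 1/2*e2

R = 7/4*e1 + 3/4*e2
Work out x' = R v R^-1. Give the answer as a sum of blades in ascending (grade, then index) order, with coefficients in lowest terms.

~R = 7/4*e1 + 3/4*e2, and R ~R = 5/2, so R^-1 = ~R / (5/2).
R v = 25/8 - 5/8*e1 e2
Answer: 19/8*e1 + 11/8*e2


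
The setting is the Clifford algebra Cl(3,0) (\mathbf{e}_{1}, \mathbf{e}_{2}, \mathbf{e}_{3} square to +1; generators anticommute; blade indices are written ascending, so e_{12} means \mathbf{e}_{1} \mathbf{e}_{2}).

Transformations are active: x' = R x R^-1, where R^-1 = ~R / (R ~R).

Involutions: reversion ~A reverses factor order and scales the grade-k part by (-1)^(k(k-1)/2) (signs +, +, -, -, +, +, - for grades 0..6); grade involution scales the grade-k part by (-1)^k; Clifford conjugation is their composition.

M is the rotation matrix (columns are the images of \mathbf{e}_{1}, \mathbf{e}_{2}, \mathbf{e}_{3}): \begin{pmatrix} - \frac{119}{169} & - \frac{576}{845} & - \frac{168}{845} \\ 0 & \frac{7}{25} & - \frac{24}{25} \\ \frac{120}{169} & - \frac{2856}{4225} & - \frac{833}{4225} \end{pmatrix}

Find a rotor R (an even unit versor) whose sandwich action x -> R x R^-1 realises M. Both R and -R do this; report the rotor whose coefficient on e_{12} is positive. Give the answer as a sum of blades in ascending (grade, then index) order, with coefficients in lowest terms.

Method: write R = a + b12*e_{12} + b13*e_{13} + b23*e_{23} with a^2 + b12^2 + b13^2 + b23^2 = 1 (so R^-1 = ~R). Expanding the columns R e_j ~R gives tr M = 4a^2 - 1 and, from the antisymmetric part, M21 - M12 = -4a*b12, M13 - M31 = 4a*b13, M32 - M23 = -4a*b23.
Here tr M = -\frac{105}{169}, so a^2 = (1 + tr M)/4 = \frac{16}{169} and a = ±\frac{4}{13}. Taking a = \frac{4}{13}: M21 - M12 = \frac{576}{845}, M13 - M31 = -\frac{768}{845}, M32 - M23 = \frac{48}{169}, giving b12 = -\frac{36}{65}, b13 = -\frac{48}{65}, b23 = -\frac{3}{13}, i.e. R = \frac{4}{13} - \frac{36}{65} e_{12} - \frac{48}{65} e_{13} - \frac{3}{13} e_{23}.
Its e_{12} coefficient is negative, so report the other preimage -R.
Answer: -\frac{4}{13} + \frac{36}{65} e_{12} + \frac{48}{65} e_{13} + \frac{3}{13} e_{23}. Note: both R and -R realise this M (trace -\frac{105}{169}); the covering map identifies them, and the e_{12}-coefficient sign is the tie-breaker.


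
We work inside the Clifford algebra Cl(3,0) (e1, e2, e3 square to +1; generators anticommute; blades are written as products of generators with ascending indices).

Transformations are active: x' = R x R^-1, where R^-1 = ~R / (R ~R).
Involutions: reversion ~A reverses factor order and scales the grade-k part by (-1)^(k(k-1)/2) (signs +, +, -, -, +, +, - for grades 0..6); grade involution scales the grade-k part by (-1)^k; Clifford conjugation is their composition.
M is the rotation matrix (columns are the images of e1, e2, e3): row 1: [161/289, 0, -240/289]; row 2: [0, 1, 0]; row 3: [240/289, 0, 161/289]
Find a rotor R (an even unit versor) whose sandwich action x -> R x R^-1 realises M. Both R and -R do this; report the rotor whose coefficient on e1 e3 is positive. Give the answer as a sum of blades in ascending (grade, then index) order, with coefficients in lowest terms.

Method: write R = a + b12*e1 e2 + b13*e1 e3 + b23*e2 e3 with a^2 + b12^2 + b13^2 + b23^2 = 1 (so R^-1 = ~R). Expanding the columns R e_j ~R gives tr M = 4a^2 - 1 and, from the antisymmetric part, M21 - M12 = -4a*b12, M13 - M31 = 4a*b13, M32 - M23 = -4a*b23.
Here tr M = 611/289, so a^2 = (1 + tr M)/4 = 225/289 and a = ±15/17. Taking a = 15/17: M21 - M12 = 0, M13 - M31 = -480/289, M32 - M23 = 0, giving b12 = 0, b13 = -8/17, b23 = 0, i.e. R = 15/17 - 8/17*e1 e3.
Its e1 e3 coefficient is negative, so report the other preimage -R.
Answer: -15/17 + 8/17*e1 e3. Sheet selection: the two-to-one cover makes ±R indistinguishable at the matrix level (trace 611/289), so uniqueness comes from the required sign on e1 e3.


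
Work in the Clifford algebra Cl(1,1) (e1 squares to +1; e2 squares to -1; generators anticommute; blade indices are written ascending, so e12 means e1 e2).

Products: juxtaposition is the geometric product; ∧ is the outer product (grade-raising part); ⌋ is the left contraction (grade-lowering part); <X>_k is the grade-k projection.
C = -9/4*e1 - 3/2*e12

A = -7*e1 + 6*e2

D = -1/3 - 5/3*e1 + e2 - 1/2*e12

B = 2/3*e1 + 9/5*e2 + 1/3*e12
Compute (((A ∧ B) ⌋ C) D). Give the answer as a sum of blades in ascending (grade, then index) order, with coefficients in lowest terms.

step 1: -83/5*e12
step 2: 249/10
step 3: -83/10 - 83/2*e1 + 249/10*e2 - 249/20*e12
Answer: -83/10 - 83/2*e1 + 249/10*e2 - 249/20*e12


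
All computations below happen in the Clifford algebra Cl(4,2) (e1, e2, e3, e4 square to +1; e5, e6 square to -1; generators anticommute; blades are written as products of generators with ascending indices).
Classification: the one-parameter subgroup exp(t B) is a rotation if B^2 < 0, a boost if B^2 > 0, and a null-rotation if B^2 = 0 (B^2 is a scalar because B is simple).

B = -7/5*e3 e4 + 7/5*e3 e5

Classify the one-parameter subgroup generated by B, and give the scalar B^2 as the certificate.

B^2 term by term: the squares give (-7/5)^2*(e3 e4)^2 + (7/5)^2*(e3 e5)^2 = 49/25*(-1) + 49/25*(+1) = 0 (each basis 2-blade squares to minus the product of its generators' squares); cross terms between blades sharing an index anticommute and cancel. So B^2 = 0.
Answer: null-rotation, certificate B^2 = 0. Note: conjugating B changes its blade decomposition but never the scalar B^2 = 0, whose sign settles the classification.


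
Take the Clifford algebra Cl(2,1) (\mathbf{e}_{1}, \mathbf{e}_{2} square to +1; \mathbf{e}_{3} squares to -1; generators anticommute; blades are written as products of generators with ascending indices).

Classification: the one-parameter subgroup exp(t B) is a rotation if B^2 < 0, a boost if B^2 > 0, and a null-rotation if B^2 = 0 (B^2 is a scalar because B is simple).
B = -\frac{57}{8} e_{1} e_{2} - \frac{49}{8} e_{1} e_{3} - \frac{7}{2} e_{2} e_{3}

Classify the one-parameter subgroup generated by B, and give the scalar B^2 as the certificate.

B^2 term by term: the squares give (-\frac{57}{8})^2*(e_{1} e_{2})^2 + (-\frac{49}{8})^2*(e_{1} e_{3})^2 + (-\frac{7}{2})^2*(e_{2} e_{3})^2 = \frac{3249}{64}*(-1) + \frac{2401}{64}*(+1) + \frac{49}{4}*(+1) = -1 (each basis 2-blade squares to minus the product of its generators' squares); cross terms between blades sharing an index anticommute and cancel. So B^2 = -1.
Answer: rotation, certificate B^2 = -1. Key observation: B^2 = -1 is a conjugation invariant, so its sign decides the class regardless of the surface form of B.


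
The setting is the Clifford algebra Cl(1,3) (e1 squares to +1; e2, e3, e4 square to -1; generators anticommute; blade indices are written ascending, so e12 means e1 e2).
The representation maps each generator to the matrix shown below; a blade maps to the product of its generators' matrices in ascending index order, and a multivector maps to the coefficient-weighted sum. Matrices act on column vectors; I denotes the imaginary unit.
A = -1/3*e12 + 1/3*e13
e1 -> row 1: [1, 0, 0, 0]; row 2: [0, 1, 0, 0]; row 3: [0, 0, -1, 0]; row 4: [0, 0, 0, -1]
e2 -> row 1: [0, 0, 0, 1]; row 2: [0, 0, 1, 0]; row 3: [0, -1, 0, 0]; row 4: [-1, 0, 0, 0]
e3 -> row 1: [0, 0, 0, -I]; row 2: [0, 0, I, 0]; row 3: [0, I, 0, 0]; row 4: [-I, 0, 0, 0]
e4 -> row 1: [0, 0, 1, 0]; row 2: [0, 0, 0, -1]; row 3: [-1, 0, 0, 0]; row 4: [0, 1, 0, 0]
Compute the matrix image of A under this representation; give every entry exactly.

Bivector images (products of the table entries): rho(e12) = rho(e1)rho(e2) = row 1: [0, 0, 0, 1]; row 2: [0, 0, 1, 0]; row 3: [0, 1, 0, 0]; row 4: [1, 0, 0, 0]; rho(e13) = rho(e1)rho(e3) = row 1: [0, 0, 0, -I]; row 2: [0, 0, I, 0]; row 3: [0, -I, 0, 0]; row 4: [I, 0, 0, 0].
M = (-1/3)*rho(e12) + (1/3)*rho(e13), summed entrywise:
Answer: row 1: [0, 0, 0, -1/3 - I/3]; row 2: [0, 0, -1/3 + I/3, 0]; row 3: [0, -1/3 - I/3, 0, 0]; row 4: [-1/3 + I/3, 0, 0, 0]


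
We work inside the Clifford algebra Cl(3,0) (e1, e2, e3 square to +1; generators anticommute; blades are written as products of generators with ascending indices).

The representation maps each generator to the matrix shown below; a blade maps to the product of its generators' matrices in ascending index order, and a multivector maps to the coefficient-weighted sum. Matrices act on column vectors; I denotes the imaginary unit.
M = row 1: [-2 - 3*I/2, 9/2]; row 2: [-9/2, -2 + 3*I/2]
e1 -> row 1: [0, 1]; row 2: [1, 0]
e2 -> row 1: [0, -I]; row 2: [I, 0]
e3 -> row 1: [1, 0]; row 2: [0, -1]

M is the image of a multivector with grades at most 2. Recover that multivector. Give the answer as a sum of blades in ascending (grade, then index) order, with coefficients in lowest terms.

Method: 1, rho(e1), rho(e2), rho(e3) form a trace-orthogonal basis of the 2x2 complex matrices (tr(X Y) = 2 if X = Y, else 0), so M = m0*1 + m1*rho(e1) + m2*rho(e2) + m3*rho(e3) with m0 = tr(M)/2 = -2, m1 = tr(M rho(e1))/2 = 0, m2 = tr(M rho(e2))/2 = 9*I/2, m3 = tr(M rho(e3))/2 = -3*I/2.
Multiplying table entries, the bivector images are rho(e1 e2) = I*rho(e3), rho(e1 e3) = -I*rho(e2), rho(e2 e3) = I*rho(e1); with real blade coefficients the real parts of m0..m3 are the coefficients of 1, e1, e2, e3 and the imaginary parts give the bivectors (e2 e3: Im m1, e1 e3: -Im m2, e1 e2: Im m3).
Answer: -2 - 3/2*e1 e2 - 9/2*e1 e3


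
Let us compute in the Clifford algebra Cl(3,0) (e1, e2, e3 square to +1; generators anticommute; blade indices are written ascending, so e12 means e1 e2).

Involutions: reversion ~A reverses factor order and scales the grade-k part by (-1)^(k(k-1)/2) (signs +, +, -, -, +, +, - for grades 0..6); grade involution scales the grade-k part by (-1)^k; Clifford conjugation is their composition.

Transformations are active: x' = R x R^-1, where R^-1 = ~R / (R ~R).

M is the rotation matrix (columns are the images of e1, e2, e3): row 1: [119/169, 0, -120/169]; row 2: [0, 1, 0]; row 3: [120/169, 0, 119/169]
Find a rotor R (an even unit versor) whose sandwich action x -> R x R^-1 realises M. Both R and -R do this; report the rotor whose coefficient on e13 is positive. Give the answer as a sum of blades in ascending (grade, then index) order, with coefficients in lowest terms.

Method: write R = a + b12*e12 + b13*e13 + b23*e23 with a^2 + b12^2 + b13^2 + b23^2 = 1 (so R^-1 = ~R). Expanding the columns R e_j ~R gives tr M = 4a^2 - 1 and, from the antisymmetric part, M21 - M12 = -4a*b12, M13 - M31 = 4a*b13, M32 - M23 = -4a*b23.
Here tr M = 407/169, so a^2 = (1 + tr M)/4 = 144/169 and a = ±12/13. Taking a = 12/13: M21 - M12 = 0, M13 - M31 = -240/169, M32 - M23 = 0, giving b12 = 0, b13 = -5/13, b23 = 0, i.e. R = 12/13 - 5/13*e13.
Its e13 coefficient is negative, so report the other preimage -R.
Answer: -12/13 + 5/13*e13. Key observation: the double cover Spin(3) -> SO(3) sends R and -R to the same matrix (trace 407/169 here), so the stated sign of the e13 coefficient is what selects one sheet.


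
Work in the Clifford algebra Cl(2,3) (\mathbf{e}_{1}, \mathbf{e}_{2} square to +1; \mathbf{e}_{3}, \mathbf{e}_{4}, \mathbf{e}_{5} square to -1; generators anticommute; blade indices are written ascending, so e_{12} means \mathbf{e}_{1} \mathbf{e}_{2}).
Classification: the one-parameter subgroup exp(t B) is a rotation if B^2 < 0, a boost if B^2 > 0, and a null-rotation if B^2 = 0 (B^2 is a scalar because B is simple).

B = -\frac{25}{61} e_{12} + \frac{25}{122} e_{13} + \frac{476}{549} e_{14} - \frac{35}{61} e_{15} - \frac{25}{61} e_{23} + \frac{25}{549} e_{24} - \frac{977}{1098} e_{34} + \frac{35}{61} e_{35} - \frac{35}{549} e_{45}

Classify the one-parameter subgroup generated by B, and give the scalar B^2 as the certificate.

B^2 term by term: the squares give (-\frac{25}{61})^2*(e_{12})^2 + (\frac{25}{122})^2*(e_{13})^2 + (\frac{476}{549})^2*(e_{14})^2 + (-\frac{35}{61})^2*(e_{15})^2 + (-\frac{25}{61})^2*(e_{23})^2 + (\frac{25}{549})^2*(e_{24})^2 + (-\frac{977}{1098})^2*(e_{34})^2 + (\frac{35}{61})^2*(e_{35})^2 + (-\frac{35}{549})^2*(e_{45})^2 = \frac{625}{3721}*(-1) + \frac{625}{14884}*(+1) + \frac{226576}{301401}*(+1) + \frac{1225}{3721}*(+1) + \frac{625}{3721}*(+1) + \frac{625}{301401}*(+1) + \frac{954529}{1205604}*(-1) + \frac{1225}{3721}*(-1) + \frac{1225}{301401}*(-1) = 0 (each basis 2-blade squares to minus the product of its generators' squares); cross terms between blades sharing an index anticommute and cancel; the commuting (index-disjoint) pairs give grade-4 terms 2*c*c'*(blade product), which cancel blade by blade — e_{1234}: \frac{24425}{33489} - \frac{625}{33489} - \frac{23800}{33489} = 0; e_{1235}: -\frac{1750}{3721} + \frac{1750}{3721} = 0; e_{1245}: \frac{1750}{33489} - \frac{1750}{33489} = 0; e_{1345}: -\frac{875}{33489} - \frac{33320}{33489} + \frac{34195}{33489} = 0; e_{2345}: \frac{1750}{33489} - \frac{1750}{33489} = 0 — confirming B is simple. So B^2 = 0.
Answer: null-rotation, certificate B^2 = 0. One invariant decides it: the square 0 survives every conjugation, and its sign is exactly the classification.


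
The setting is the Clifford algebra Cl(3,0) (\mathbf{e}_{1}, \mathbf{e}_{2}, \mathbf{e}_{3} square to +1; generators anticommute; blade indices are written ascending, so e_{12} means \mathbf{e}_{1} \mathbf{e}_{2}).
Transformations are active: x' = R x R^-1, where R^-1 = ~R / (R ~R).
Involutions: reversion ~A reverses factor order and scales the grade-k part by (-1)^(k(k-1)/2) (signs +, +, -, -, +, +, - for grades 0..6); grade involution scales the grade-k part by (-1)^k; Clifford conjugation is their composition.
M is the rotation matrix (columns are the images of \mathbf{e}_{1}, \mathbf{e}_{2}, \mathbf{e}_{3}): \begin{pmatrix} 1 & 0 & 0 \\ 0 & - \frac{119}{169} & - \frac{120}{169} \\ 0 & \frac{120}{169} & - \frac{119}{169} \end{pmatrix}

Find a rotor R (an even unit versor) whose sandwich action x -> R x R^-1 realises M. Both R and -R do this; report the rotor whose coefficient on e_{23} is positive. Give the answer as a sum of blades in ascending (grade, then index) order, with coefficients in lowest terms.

Method: write R = a + b12*e_{12} + b13*e_{13} + b23*e_{23} with a^2 + b12^2 + b13^2 + b23^2 = 1 (so R^-1 = ~R). Expanding the columns R e_j ~R gives tr M = 4a^2 - 1 and, from the antisymmetric part, M21 - M12 = -4a*b12, M13 - M31 = 4a*b13, M32 - M23 = -4a*b23.
Here tr M = -\frac{69}{169}, so a^2 = (1 + tr M)/4 = \frac{25}{169} and a = ±\frac{5}{13}. Taking a = \frac{5}{13}: M21 - M12 = 0, M13 - M31 = 0, M32 - M23 = \frac{240}{169}, giving b12 = 0, b13 = 0, b23 = -\frac{12}{13}, i.e. R = \frac{5}{13} - \frac{12}{13} e_{23}.
Its e_{23} coefficient is negative, so report the other preimage -R.
Answer: -\frac{5}{13} + \frac{12}{13} e_{23}. Key observation: the double cover Spin(3) -> SO(3) sends R and -R to the same matrix (trace -\frac{69}{169} here), so the stated sign of the e_{23} coefficient is what selects one sheet.


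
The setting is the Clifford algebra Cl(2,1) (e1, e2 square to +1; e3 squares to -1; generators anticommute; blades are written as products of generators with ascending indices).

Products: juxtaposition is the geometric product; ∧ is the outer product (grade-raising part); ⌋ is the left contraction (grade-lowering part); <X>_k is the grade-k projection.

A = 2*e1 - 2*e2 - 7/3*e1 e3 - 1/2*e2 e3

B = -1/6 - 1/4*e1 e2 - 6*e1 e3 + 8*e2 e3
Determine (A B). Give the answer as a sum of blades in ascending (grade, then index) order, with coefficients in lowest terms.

step 1: 10 - 5/6*e1 - 1/6*e2 - 28*e3 - 65/3*e1 e2 + 19/72*e1 e3 + 2/3*e2 e3 + 4*e1 e2 e3
Answer: 10 - 5/6*e1 - 1/6*e2 - 28*e3 - 65/3*e1 e2 + 19/72*e1 e3 + 2/3*e2 e3 + 4*e1 e2 e3


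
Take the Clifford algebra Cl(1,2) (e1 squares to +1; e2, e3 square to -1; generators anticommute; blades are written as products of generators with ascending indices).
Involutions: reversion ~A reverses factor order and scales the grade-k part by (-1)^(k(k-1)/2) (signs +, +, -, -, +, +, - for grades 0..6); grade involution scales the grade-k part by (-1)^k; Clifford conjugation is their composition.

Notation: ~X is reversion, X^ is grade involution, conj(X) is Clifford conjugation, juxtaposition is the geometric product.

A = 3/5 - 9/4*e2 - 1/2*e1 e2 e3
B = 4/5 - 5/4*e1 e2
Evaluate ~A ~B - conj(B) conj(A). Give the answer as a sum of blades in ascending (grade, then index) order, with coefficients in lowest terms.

first term: 12/25 - 45/16*e1 - 9/5*e2 + 5/8*e3 + 3/4*e1 e2 + 2/5*e1 e2 e3
second term: 12/25 - 45/16*e1 + 9/5*e2 - 5/8*e3 + 3/4*e1 e2 - 2/5*e1 e2 e3
Answer: -18/5*e2 + 5/4*e3 + 4/5*e1 e2 e3
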